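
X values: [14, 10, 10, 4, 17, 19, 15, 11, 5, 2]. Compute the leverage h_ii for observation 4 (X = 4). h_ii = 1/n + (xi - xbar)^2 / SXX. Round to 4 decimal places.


n = 10, xbar = 10.7000.
SXX = sum((xi - xbar)^2) = 292.1000.
h = 1/10 + (4 - 10.7000)^2 / 292.1000 = 0.2537.

0.2537


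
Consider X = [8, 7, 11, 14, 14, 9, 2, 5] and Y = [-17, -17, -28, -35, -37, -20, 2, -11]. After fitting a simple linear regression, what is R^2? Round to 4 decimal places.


Fit the OLS line: b0 = 6.2470, b1 = -3.0425.
SSres = 16.6518.
SStot = 1159.8750.
R^2 = 1 - 16.6518/1159.8750 = 0.9856.

0.9856


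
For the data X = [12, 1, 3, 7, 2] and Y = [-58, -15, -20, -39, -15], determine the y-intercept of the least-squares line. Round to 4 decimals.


Compute b1 = -4.1341 from the OLS formula.
With xbar = 5.0000 and ybar = -29.4000, the intercept is:
b0 = -29.4000 - -4.1341 * 5.0000 = -8.7293.

-8.7293


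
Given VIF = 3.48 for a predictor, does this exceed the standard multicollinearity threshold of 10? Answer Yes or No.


The threshold is 10.
VIF = 3.48 is < 10.
Multicollinearity indication: No.

No


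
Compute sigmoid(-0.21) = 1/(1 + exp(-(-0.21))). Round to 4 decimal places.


Compute exp(0.2100) = 1.2337.
Sigmoid = 1 / (1 + 1.2337) = 1 / 2.2337 = 0.4477.

0.4477


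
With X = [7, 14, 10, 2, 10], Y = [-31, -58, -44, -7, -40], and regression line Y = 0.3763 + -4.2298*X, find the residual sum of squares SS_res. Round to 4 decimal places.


Predicted values from Y = 0.3763 + -4.2298*X.
Residuals: [-1.7677, 0.8409, -2.0783, 1.0833, 1.9217].
SSres = 13.0177.

13.0177


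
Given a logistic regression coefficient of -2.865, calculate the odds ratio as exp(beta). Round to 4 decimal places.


exp(-2.865) = 0.0570.
So the odds ratio is 0.0570.

0.0570


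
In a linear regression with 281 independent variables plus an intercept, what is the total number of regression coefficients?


Including the intercept, the model has 281 predictor coefficients + 1 intercept.
Total = 282.

282


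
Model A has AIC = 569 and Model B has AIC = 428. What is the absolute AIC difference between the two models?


Absolute difference = |569 - 428| = 141.
The model with lower AIC (B) is preferred.

141


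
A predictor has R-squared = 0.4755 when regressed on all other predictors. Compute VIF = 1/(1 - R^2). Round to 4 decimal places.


Using VIF = 1/(1 - R^2_j):
1 - 0.4755 = 0.5245.
VIF = 1.9066.

1.9066


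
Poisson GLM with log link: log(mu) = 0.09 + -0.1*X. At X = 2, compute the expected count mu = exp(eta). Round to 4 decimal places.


eta = 0.09 + -0.1 * 2 = -0.1100.
mu = exp(-0.1100) = 0.8958.

0.8958


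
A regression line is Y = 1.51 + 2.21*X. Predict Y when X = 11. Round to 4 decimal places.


Substitute X = 11 into the equation:
Y = 1.51 + 2.21 * 11 = 1.51 + 24.3100 = 25.8200.

25.8200


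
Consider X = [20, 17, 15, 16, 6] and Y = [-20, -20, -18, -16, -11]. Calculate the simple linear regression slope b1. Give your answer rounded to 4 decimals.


The sample means are xbar = 14.8000 and ybar = -17.0000.
Compute S_xx = 110.8000 and S_xy = -74.0000.
Slope b1 = S_xy / S_xx = -74.0000 / 110.8000 = -0.6679.

-0.6679


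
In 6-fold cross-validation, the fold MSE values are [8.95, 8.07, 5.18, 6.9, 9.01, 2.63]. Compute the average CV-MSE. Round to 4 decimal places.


Total MSE across folds = 40.7400.
CV-MSE = 40.7400/6 = 6.7900.

6.7900


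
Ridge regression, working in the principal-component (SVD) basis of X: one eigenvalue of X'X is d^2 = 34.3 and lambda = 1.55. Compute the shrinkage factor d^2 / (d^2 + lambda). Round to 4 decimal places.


Compute the denominator: 34.3 + 1.55 = 35.8500.
Shrinkage factor = 34.3 / 35.8500 = 0.9568.

0.9568


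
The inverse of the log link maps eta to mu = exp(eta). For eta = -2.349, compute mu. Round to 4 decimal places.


Apply the inverse link:
mu = e^-2.349 = 0.0955.

0.0955


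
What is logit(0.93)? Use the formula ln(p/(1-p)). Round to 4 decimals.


1 - p = 0.07.
p/(1-p) = 13.2857.
logit = ln(13.2857) = 2.5867.

2.5867


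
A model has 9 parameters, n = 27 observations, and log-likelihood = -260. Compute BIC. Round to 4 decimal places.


k * ln(n) = 9 * ln(27) = 9 * 3.295837 = 29.662533.
-2 * loglik = -2 * (-260) = 520.
BIC = 29.662533 + 520 = 549.662533, which rounds to 549.6625.

549.6625


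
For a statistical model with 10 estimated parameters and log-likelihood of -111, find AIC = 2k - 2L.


AIC = 2*10 - 2*(-111).
= 20 + 222 = 242.

242


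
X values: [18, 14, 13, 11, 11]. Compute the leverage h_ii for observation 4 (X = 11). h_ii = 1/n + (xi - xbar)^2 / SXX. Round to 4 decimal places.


Compute xbar = 13.4000 with n = 5 observations.
SXX = 33.2000.
Leverage = 1/5 + (11 - 13.4000)^2/33.2000 = 0.3735.

0.3735


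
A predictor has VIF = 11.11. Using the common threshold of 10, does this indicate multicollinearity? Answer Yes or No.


Compare VIF = 11.11 to the threshold of 10.
11.11 >= 10, so the answer is Yes.

Yes


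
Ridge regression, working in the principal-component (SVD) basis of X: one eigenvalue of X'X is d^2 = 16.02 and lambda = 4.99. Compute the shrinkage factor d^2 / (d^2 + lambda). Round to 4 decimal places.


Compute the denominator: 16.02 + 4.99 = 21.0100.
Shrinkage factor = 16.02 / 21.0100 = 0.7625.

0.7625


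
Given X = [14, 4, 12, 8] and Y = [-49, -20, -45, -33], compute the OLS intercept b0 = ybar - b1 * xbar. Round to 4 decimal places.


First find the slope: b1 = -2.9407.
Means: xbar = 9.5000, ybar = -36.7500.
b0 = ybar - b1 * xbar = -36.7500 - -2.9407 * 9.5000 = -8.8136.

-8.8136


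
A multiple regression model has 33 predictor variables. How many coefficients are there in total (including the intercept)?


Including the intercept, the model has 33 predictor coefficients + 1 intercept.
Total = 34.

34


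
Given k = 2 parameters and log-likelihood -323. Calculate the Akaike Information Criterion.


AIC = 2k - 2*loglik = 2(2) - 2(-323).
= 4 + 646 = 650.

650


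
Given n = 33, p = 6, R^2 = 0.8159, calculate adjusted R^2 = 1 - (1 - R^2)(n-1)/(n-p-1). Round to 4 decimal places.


Using the formula:
(1 - 0.8159) = 0.1841.
Multiply by 32/26: 0.1841 * 32 = 5.8912, then 5.8912 / 26 = 0.2266.
Adj R^2 = 1 - 0.2266 = 0.7734.

0.7734


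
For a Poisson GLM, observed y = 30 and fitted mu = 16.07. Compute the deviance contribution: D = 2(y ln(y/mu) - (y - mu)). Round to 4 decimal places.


y/mu = 30/16.07 = 1.866833 (approx.), and ln(30/16.07) = 0.624243.
y * ln(y/mu) = 30 * 0.624243 = 18.727290.
y - mu = 13.93.
D = 2 * (18.727290 - 13.93) = 9.594580, which rounds to 9.5946.

9.5946


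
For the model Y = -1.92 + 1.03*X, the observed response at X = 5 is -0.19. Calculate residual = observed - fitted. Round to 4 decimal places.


Compute yhat = -1.92 + (1.03)(5) = 3.2300.
Residual = actual - predicted = -0.19 - 3.2300 = -3.4200.

-3.4200


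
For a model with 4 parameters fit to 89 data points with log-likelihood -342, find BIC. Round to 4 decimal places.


Compute k*ln(n) = 4*ln(89) = 4*4.488636 = 17.954544.
Then -2*loglik = 684.
BIC = 17.954544 + 684 = 701.954544, which rounds to 701.9545.

701.9545


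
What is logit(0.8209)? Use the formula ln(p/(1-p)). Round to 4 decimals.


Compute the odds: 0.8209/0.1791 = 4.5835.
Take the natural log: ln(4.5835) = 1.5225.

1.5225


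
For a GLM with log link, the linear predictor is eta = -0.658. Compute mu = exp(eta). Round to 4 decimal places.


Apply the inverse link:
mu = e^-0.658 = 0.5179.

0.5179


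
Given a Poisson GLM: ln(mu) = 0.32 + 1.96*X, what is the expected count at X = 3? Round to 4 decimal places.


Linear predictor: eta = 0.32 + (1.96)(3) = 6.2000.
Expected count: mu = exp(6.2000) = 492.7490.

492.7490


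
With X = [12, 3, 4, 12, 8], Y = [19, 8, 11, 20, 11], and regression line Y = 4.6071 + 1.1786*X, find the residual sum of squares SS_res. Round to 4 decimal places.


For each point, residual = actual - predicted.
Residuals: [0.2497, -0.1429, 1.6785, 1.2497, -3.0359].
Sum of squared residuals = 13.6786.

13.6786


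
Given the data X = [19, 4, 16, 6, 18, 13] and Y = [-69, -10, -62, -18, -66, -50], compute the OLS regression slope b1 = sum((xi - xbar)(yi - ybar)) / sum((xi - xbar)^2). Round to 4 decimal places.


First compute the means: xbar = 12.6667, ybar = -45.8333.
Then S_xx = sum((xi - xbar)^2) = 199.3333.
S_xy = sum((xi - xbar)(yi - ybar)) = -805.6667.
b1 = S_xy / S_xx = -805.6667 / 199.3333 = -4.0418.

-4.0418


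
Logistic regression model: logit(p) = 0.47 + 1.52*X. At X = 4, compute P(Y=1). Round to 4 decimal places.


Compute z = 0.47 + (1.52)(4) = 6.5500.
exp(-z) = 0.0014.
P = 1/(1 + 0.0014) = 0.9986.

0.9986


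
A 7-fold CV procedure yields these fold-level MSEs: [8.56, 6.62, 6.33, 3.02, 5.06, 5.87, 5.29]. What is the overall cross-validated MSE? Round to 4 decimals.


Sum of fold MSEs = 40.7500.
Average = 40.7500 / 7 = 5.8214.

5.8214


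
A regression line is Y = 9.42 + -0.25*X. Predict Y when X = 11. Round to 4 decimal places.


Plug X = 11 into Y = 9.42 + -0.25*X:
Y = 9.42 + -2.7500 = 6.6700.

6.6700


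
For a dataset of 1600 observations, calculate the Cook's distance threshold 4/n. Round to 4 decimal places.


Cook's distance cutoff = 4/n = 4/1600.
= 0.0025.

0.0025


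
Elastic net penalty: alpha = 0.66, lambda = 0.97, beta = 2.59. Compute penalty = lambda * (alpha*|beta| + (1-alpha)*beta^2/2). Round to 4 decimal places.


L1 component = 0.66 * |2.59| = 1.7094.
L2 component = 0.34 * 2.59^2 / 2 = 1.1404.
Penalty = 0.97 * (1.7094 + 1.1404) = 0.97 * 2.8498 = 2.7643.

2.7643


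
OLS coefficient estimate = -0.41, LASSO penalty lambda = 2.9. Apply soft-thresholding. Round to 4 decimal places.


Absolute value: |-0.41| = 0.41.
Compare to lambda = 2.9.
Since |beta| <= lambda, the coefficient is set to 0.

0.0000


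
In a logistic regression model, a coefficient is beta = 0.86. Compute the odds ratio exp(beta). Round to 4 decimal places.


Odds ratio = exp(beta) = exp(0.86).
= 2.3632.

2.3632


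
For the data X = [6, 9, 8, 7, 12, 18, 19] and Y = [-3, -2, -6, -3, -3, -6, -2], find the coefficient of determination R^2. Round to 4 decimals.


Fit the OLS line: b0 = -3.2440, b1 = -0.0290.
SSres = 17.5734.
SStot = 17.7143.
R^2 = 1 - 17.5734/17.7143 = 0.0080.

0.0080


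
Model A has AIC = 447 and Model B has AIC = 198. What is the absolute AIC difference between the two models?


Compute |447 - 198| = 249.
Model B has the smaller AIC.

249


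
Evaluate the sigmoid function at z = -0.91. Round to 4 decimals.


exp(0.9100) = 2.4843.
1 + exp(-z) = 3.4843.
sigmoid = 1/3.4843 = 0.2870.

0.2870


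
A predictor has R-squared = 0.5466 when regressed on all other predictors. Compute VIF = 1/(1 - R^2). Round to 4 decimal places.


Using VIF = 1/(1 - R^2_j):
1 - 0.5466 = 0.4534.
VIF = 2.2056.

2.2056


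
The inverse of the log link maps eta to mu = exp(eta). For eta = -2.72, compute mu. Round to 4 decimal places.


mu = exp(eta) = exp(-2.72).
= 0.0659.

0.0659


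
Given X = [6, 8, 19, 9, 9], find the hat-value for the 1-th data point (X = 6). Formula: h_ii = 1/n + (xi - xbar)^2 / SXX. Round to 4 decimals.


n = 5, xbar = 10.2000.
SXX = sum((xi - xbar)^2) = 102.8000.
h = 1/5 + (6 - 10.2000)^2 / 102.8000 = 0.3716.

0.3716


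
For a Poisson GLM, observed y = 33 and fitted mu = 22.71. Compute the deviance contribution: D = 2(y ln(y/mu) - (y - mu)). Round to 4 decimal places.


First: ln(33/22.71) = 0.373702.
Then: 33 * 0.373702 = 12.332166.
y - mu = 33 - 22.71 = 10.29.
D = 2(12.332166 - 10.29) = 4.084332, which rounds to 4.0843.

4.0843


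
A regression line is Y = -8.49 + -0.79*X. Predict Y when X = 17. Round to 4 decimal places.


Plug X = 17 into Y = -8.49 + -0.79*X:
Y = -8.49 + -13.4300 = -21.9200.

-21.9200


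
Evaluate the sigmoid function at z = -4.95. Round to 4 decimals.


First, exp(4.9500) = 141.1750.
Then sigma(z) = 1/(1 + 141.1750) = 0.0070.

0.0070


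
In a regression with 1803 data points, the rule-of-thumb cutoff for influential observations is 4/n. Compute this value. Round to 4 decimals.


The threshold is 4/n.
4/1803 = 0.0022.

0.0022


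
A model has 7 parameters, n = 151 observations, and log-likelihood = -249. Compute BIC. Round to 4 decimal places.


Compute k*ln(n) = 7*ln(151) = 7*5.017280 = 35.120960.
Then -2*loglik = 498.
BIC = 35.120960 + 498 = 533.120960, which rounds to 533.1210.

533.1210


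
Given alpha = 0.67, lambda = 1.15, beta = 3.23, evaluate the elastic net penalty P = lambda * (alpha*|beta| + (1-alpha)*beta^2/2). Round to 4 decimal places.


Compute:
L1 = 0.67 * 3.23 = 2.1641.
L2 = 0.33 * 3.23^2 / 2 = 1.7214.
Penalty = 1.15 * (2.1641 + 1.7214) = 4.4684.

4.4684


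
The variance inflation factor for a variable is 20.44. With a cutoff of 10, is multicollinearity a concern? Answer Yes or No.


Check: VIF = 20.44 vs threshold = 10.
Since 20.44 >= 10, the answer is Yes.

Yes


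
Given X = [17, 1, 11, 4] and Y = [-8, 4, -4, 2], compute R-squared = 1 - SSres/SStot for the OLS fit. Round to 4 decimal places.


After computing the OLS fit (b0=4.8174, b1=-0.7658):
SSres = 0.2585, SStot = 91.0000.
R^2 = 1 - 0.2585/91.0000 = 0.9972.

0.9972


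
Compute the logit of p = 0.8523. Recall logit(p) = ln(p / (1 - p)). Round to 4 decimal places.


1 - p = 0.1477.
p/(1-p) = 5.7705.
logit = ln(5.7705) = 1.7528.

1.7528


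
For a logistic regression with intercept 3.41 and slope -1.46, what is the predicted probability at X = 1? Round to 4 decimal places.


z = 3.41 + -1.46 * 1 = 1.9500.
Sigmoid: P = 1 / (1 + exp(-1.9500)) = 0.8754.

0.8754


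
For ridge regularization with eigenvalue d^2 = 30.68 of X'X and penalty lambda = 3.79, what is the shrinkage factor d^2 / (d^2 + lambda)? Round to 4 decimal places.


d^2 + lambda = 30.68 + 3.79 = 34.4700.
Shrinkage factor = 30.68/34.4700 = 0.8900.

0.8900


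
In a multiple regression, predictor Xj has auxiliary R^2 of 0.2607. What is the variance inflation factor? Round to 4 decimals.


VIF = 1 / (1 - 0.2607).
= 1 / 0.7393 = 1.3526.

1.3526


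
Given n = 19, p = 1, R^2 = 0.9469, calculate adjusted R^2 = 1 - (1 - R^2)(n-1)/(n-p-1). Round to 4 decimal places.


Plug in: Adj R^2 = 1 - (1 - 0.9469) * 18/17.
= 1 - 0.0531 * 18/17
= 1 - 0.9558 / 17
= 1 - 0.0562 = 0.9438.

0.9438


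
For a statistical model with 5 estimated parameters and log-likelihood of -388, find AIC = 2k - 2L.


AIC = 2*5 - 2*(-388).
= 10 + 776 = 786.

786


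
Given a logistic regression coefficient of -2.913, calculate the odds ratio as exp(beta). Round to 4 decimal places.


exp(-2.913) = 0.0543.
So the odds ratio is 0.0543.

0.0543


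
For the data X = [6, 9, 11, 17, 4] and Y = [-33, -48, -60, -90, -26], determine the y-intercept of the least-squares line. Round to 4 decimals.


First find the slope: b1 = -5.0217.
Means: xbar = 9.4000, ybar = -51.4000.
b0 = ybar - b1 * xbar = -51.4000 - -5.0217 * 9.4000 = -4.1957.

-4.1957


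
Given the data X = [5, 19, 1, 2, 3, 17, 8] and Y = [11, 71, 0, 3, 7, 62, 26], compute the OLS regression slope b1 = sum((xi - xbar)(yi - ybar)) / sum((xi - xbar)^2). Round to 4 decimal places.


First compute the means: xbar = 7.8571, ybar = 25.7143.
Then S_xx = sum((xi - xbar)^2) = 320.8571.
S_xy = sum((xi - xbar)(yi - ybar)) = 1278.7143.
b1 = S_xy / S_xx = 1278.7143 / 320.8571 = 3.9853.

3.9853


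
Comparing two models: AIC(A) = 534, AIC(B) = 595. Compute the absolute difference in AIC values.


Compute |534 - 595| = 61.
Model A has the smaller AIC.

61


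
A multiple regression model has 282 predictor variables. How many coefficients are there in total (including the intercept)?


Total coefficients = number of predictors + 1 (for the intercept).
= 282 + 1 = 283.

283


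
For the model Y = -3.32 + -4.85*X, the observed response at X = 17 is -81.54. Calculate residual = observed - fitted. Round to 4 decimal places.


Predicted = -3.32 + -4.85 * 17 = -85.7700.
Residual = -81.54 - -85.7700 = 4.2300.

4.2300


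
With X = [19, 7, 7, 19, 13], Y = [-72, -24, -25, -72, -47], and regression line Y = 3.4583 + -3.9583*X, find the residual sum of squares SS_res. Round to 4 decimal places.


For each point, residual = actual - predicted.
Residuals: [-0.2506, 0.2498, -0.7502, -0.2506, 0.9996].
Sum of squared residuals = 1.7500.

1.7500


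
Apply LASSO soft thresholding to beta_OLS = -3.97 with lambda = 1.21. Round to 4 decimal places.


Check: |-3.97| = 3.97 vs lambda = 1.21.
Since |beta| > lambda, coefficient = sign(beta)*(|beta| - lambda) = -2.7600.
Soft-thresholded coefficient = -2.7600.

-2.7600


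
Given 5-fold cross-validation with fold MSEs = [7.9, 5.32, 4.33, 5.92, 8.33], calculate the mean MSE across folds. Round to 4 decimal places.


Sum of fold MSEs = 31.8000.
Average = 31.8000 / 5 = 6.3600.

6.3600


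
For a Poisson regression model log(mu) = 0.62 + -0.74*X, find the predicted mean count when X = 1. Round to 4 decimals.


Linear predictor: eta = 0.62 + (-0.74)(1) = -0.1200.
Expected count: mu = exp(-0.1200) = 0.8869.

0.8869


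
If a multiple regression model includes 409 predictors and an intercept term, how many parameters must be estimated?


Including the intercept, the model has 409 predictor coefficients + 1 intercept.
Total = 410.

410


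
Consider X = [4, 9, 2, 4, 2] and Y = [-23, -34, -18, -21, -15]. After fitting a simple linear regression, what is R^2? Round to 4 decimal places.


The fitted line is Y = -11.7256 + -2.4939*X.
SSres = 6.7988, SStot = 210.8000.
R^2 = 1 - SSres/SStot = 0.9677.

0.9677


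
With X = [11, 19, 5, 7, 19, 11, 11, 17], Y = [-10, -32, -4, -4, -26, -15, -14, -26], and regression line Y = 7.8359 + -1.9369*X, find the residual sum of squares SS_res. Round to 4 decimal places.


For each point, residual = actual - predicted.
Residuals: [3.4700, -3.0348, -2.1514, 1.7224, 2.9652, -1.5300, -0.5300, -0.9086].
Sum of squared residuals = 41.0859.

41.0859


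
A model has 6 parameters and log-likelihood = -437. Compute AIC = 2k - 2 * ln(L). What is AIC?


Compute:
2k = 2*6 = 12.
-2*loglik = -2*(-437) = 874.
AIC = 12 + 874 = 886.

886


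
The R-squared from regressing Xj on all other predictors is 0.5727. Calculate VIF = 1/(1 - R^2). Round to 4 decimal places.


VIF = 1 / (1 - 0.5727).
= 1 / 0.4273 = 2.3403.

2.3403


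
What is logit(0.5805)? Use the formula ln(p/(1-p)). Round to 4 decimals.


Compute the odds: 0.5805/0.4195 = 1.3838.
Take the natural log: ln(1.3838) = 0.3248.

0.3248


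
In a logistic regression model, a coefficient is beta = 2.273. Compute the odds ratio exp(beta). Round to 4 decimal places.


exp(2.273) = 9.7085.
So the odds ratio is 9.7085.

9.7085


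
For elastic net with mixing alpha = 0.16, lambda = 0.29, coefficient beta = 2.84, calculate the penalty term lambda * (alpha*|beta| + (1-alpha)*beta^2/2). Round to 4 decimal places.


Compute:
L1 = 0.16 * 2.84 = 0.4544.
L2 = 0.84 * 2.84^2 / 2 = 3.3876.
Penalty = 0.29 * (0.4544 + 3.3876) = 1.1142.

1.1142


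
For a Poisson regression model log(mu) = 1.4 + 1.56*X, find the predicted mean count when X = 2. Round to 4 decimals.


Linear predictor: eta = 1.4 + (1.56)(2) = 4.5200.
Expected count: mu = exp(4.5200) = 91.8356.

91.8356


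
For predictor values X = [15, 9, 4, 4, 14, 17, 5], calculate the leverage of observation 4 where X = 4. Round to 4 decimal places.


n = 7, xbar = 9.7143.
SXX = sum((xi - xbar)^2) = 187.4286.
h = 1/7 + (4 - 9.7143)^2 / 187.4286 = 0.3171.

0.3171


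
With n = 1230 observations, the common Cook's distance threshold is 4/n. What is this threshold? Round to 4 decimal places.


The threshold is 4/n.
4/1230 = 0.0033.

0.0033


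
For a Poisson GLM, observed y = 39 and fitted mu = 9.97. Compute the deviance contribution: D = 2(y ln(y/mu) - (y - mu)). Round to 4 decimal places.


y/mu = 39/9.97 = 3.911735 (approx.), and ln(39/9.97) = 1.363981.
y * ln(y/mu) = 39 * 1.363981 = 53.195259.
y - mu = 29.03.
D = 2 * (53.195259 - 29.03) = 48.330518, which rounds to 48.3305.

48.3305


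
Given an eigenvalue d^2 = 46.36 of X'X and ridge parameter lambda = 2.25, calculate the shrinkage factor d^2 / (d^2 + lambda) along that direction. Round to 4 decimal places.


Denominator = d^2 + lambda = 46.36 + 2.25 = 48.6100.
Shrinkage = 46.36 / 48.6100 = 0.9537.

0.9537


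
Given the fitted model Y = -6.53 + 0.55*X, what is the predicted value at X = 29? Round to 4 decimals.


Plug X = 29 into Y = -6.53 + 0.55*X:
Y = -6.53 + 15.9500 = 9.4200.

9.4200


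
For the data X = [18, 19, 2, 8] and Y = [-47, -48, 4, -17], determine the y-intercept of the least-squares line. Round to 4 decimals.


The slope is b1 = -3.0735.
Sample means are xbar = 11.7500 and ybar = -27.0000.
Intercept: b0 = -27.0000 - (-3.0735)(11.7500) = 9.1133.

9.1133


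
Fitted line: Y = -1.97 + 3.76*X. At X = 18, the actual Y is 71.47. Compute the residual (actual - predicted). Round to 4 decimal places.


Predicted = -1.97 + 3.76 * 18 = 65.7100.
Residual = 71.47 - 65.7100 = 5.7600.

5.7600


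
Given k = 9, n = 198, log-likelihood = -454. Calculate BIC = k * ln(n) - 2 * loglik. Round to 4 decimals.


k * ln(n) = 9 * ln(198) = 9 * 5.288267 = 47.594403.
-2 * loglik = -2 * (-454) = 908.
BIC = 47.594403 + 908 = 955.594403, which rounds to 955.5944.

955.5944


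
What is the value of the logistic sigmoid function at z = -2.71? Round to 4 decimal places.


exp(2.7100) = 15.0293.
1 + exp(-z) = 16.0293.
sigmoid = 1/16.0293 = 0.0624.

0.0624


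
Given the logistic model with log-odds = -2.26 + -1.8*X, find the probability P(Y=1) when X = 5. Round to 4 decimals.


Linear predictor: z = -2.26 + -1.8 * 5 = -11.2600.
P = 1/(1 + exp(11.2600)) = 1/(1 + 77652.5758) = 0.0000.

0.0000


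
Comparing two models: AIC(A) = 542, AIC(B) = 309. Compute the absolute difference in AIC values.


Absolute difference = |542 - 309| = 233.
The model with lower AIC (B) is preferred.

233


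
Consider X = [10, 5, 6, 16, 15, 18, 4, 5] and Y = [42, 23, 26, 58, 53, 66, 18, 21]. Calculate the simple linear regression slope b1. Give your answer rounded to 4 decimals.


Calculate xbar = 9.8750, ybar = 38.3750.
S_xx = 226.8750, S_xy = 747.3750.
Using b1 = S_xy / S_xx = 747.3750 / 226.8750, we get b1 = 3.2942.

3.2942


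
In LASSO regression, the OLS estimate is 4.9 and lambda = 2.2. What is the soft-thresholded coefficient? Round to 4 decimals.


|beta_OLS| = 4.9.
lambda = 2.2.
Since |beta| > lambda, coefficient = sign(beta)*(|beta| - lambda) = 2.7000.
Result = 2.7000.

2.7000


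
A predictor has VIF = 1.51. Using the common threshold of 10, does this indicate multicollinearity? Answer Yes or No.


Compare VIF = 1.51 to the threshold of 10.
1.51 < 10, so the answer is No.

No


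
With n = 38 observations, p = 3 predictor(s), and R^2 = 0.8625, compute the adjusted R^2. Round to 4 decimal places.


Plug in: Adj R^2 = 1 - (1 - 0.8625) * 37/34.
= 1 - 0.1375 * 37/34
= 1 - 5.0875 / 34
= 1 - 0.1496 = 0.8504.

0.8504


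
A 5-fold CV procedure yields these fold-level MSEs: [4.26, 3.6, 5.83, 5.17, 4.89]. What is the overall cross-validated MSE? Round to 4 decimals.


Total MSE across folds = 23.7500.
CV-MSE = 23.7500/5 = 4.7500.

4.7500


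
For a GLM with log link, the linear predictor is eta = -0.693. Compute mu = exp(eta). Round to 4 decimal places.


The inverse log link gives:
mu = exp(-0.693) = 0.5001.

0.5001


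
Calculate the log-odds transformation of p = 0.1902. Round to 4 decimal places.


1 - p = 0.8098.
p/(1-p) = 0.2349.
logit = ln(0.2349) = -1.4487.

-1.4487


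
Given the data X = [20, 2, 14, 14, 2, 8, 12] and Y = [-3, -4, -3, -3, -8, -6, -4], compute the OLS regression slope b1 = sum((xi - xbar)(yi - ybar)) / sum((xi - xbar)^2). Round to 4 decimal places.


Calculate xbar = 10.2857, ybar = -4.4286.
S_xx = 267.4286, S_xy = 54.8571.
Using b1 = S_xy / S_xx = 54.8571 / 267.4286, we get b1 = 0.2051.

0.2051


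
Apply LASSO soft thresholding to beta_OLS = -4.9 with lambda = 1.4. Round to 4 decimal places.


Check: |-4.9| = 4.9 vs lambda = 1.4.
Since |beta| > lambda, coefficient = sign(beta)*(|beta| - lambda) = -3.5000.
Soft-thresholded coefficient = -3.5000.

-3.5000


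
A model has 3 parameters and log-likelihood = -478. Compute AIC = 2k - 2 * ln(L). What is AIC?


AIC = 2*3 - 2*(-478).
= 6 + 956 = 962.

962


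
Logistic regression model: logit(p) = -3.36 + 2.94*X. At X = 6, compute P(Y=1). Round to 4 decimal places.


Compute z = -3.36 + (2.94)(6) = 14.2800.
exp(-z) = 0.0000.
P = 1/(1 + 0.0000) = 1.0000.

1.0000


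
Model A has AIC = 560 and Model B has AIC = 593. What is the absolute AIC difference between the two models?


Compute |560 - 593| = 33.
Model A has the smaller AIC.

33


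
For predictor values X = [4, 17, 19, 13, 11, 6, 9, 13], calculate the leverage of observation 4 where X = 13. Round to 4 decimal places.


n = 8, xbar = 11.5000.
SXX = sum((xi - xbar)^2) = 184.0000.
h = 1/8 + (13 - 11.5000)^2 / 184.0000 = 0.1372.

0.1372


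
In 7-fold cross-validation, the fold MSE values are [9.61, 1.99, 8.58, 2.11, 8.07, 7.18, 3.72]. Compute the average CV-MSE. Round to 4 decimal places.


Add all fold MSEs: 41.2600.
Divide by k = 7: 41.2600/7 = 5.8943.

5.8943


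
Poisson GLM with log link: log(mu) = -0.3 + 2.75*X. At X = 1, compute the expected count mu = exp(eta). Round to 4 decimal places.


Linear predictor: eta = -0.3 + (2.75)(1) = 2.4500.
Expected count: mu = exp(2.4500) = 11.5883.

11.5883


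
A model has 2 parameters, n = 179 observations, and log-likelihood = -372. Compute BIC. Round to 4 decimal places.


ln(179) = 5.187386.
k * ln(n) = 2 * 5.187386 = 10.374772.
-2L = 744.
BIC = 10.374772 + 744 = 754.374772, which rounds to 754.3748.

754.3748


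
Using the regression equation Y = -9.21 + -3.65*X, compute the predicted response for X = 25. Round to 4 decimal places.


Plug X = 25 into Y = -9.21 + -3.65*X:
Y = -9.21 + -91.2500 = -100.4600.

-100.4600


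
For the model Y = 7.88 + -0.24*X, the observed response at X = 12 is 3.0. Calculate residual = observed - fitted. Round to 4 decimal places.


Compute yhat = 7.88 + (-0.24)(12) = 5.0000.
Residual = actual - predicted = 3.0 - 5.0000 = -2.0000.

-2.0000


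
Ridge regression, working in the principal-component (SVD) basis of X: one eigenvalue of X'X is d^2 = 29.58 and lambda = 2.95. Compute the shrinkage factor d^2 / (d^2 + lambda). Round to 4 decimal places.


d^2 + lambda = 29.58 + 2.95 = 32.5300.
Shrinkage factor = 29.58/32.5300 = 0.9093.

0.9093


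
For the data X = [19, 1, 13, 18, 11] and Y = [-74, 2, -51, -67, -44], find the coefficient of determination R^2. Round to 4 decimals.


Fit the OLS line: b0 = 4.3919, b1 = -4.1284.
SSres = 23.3851.
SStot = 3554.8000.
R^2 = 1 - 23.3851/3554.8000 = 0.9934.

0.9934


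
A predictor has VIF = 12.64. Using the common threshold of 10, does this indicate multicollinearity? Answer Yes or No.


Compare VIF = 12.64 to the threshold of 10.
12.64 >= 10, so the answer is Yes.

Yes


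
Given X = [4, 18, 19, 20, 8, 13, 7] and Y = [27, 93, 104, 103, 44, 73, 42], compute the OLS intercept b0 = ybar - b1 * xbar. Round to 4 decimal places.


Compute b1 = 4.9074 from the OLS formula.
With xbar = 12.7143 and ybar = 69.4286, the intercept is:
b0 = 69.4286 - 4.9074 * 12.7143 = 7.0347.

7.0347


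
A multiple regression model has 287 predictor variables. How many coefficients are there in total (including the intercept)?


Each predictor gets one coefficient, plus one intercept.
Total parameters = 287 + 1 = 288.

288


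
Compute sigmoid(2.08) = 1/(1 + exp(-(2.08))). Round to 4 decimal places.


Compute exp(-2.0800) = 0.1249.
Sigmoid = 1 / (1 + 0.1249) = 1 / 1.1249 = 0.8889.

0.8889


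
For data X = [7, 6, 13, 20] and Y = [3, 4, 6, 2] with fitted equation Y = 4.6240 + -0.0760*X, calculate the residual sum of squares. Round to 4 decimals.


Predicted values from Y = 4.6240 + -0.0760*X.
Residuals: [-1.0920, -0.1680, 2.3640, -1.1040].
SSres = 8.0280.

8.0280


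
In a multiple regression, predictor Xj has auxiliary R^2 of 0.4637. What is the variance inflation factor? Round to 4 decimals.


Denominator: 1 - 0.4637 = 0.5363.
VIF = 1 / 0.5363 = 1.8646.

1.8646


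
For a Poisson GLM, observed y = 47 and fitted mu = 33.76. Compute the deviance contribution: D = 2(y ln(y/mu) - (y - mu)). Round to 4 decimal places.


y/mu = 47/33.76 = 1.392180 (approx.), and ln(47/33.76) = 0.330871.
y * ln(y/mu) = 47 * 0.330871 = 15.550937.
y - mu = 13.24.
D = 2 * (15.550937 - 13.24) = 4.621874, which rounds to 4.6219.

4.6219


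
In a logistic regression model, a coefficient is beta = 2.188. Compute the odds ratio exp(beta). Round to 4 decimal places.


Odds ratio = exp(beta) = exp(2.188).
= 8.9174.

8.9174


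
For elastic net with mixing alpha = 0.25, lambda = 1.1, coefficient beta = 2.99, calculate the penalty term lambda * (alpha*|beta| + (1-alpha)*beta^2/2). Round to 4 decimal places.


Compute:
L1 = 0.25 * 2.99 = 0.7475.
L2 = 0.75 * 2.99^2 / 2 = 3.3525.
Penalty = 1.1 * (0.7475 + 3.3525) = 4.5100.

4.5100


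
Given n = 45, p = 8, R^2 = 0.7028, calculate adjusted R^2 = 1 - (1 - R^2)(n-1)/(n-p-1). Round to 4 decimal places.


Plug in: Adj R^2 = 1 - (1 - 0.7028) * 44/36.
= 1 - 0.2972 * 44/36
= 1 - 13.0768 / 36
= 1 - 0.3632 = 0.6368.

0.6368


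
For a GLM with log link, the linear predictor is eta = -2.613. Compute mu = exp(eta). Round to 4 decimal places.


The inverse log link gives:
mu = exp(-2.613) = 0.0733.

0.0733


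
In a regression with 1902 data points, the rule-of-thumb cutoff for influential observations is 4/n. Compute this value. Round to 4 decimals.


Using the rule of thumb:
Threshold = 4 / 1902 = 0.0021.

0.0021


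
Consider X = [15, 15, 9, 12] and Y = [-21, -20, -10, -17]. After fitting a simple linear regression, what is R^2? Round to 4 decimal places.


After computing the OLS fit (b0=4.6364, b1=-1.6970):
SSres = 2.7273, SStot = 74.0000.
R^2 = 1 - 2.7273/74.0000 = 0.9631.

0.9631


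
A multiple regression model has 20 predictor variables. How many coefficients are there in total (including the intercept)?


Each predictor gets one coefficient, plus one intercept.
Total parameters = 20 + 1 = 21.

21


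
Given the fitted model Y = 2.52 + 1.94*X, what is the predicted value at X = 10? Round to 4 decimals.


Substitute X = 10 into the equation:
Y = 2.52 + 1.94 * 10 = 2.52 + 19.4000 = 21.9200.

21.9200


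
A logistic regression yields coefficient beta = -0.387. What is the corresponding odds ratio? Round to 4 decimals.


exp(-0.387) = 0.6791.
So the odds ratio is 0.6791.

0.6791


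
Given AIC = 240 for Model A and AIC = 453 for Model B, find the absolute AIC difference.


|AIC_A - AIC_B| = |240 - 453| = 213.
Model A is preferred (lower AIC).

213


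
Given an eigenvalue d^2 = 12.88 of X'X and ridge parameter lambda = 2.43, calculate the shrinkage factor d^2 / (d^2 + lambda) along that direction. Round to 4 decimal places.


d^2 + lambda = 12.88 + 2.43 = 15.3100.
Shrinkage factor = 12.88/15.3100 = 0.8413.

0.8413


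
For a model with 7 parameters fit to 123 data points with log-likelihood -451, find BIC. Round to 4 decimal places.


k * ln(n) = 7 * ln(123) = 7 * 4.812184 = 33.685288.
-2 * loglik = -2 * (-451) = 902.
BIC = 33.685288 + 902 = 935.685288, which rounds to 935.6853.

935.6853


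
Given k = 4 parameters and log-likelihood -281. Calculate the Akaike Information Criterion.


AIC = 2*4 - 2*(-281).
= 8 + 562 = 570.

570


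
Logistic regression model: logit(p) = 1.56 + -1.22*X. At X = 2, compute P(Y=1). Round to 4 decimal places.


Linear predictor: z = 1.56 + -1.22 * 2 = -0.8800.
P = 1/(1 + exp(0.8800)) = 1/(1 + 2.4109) = 0.2932.

0.2932


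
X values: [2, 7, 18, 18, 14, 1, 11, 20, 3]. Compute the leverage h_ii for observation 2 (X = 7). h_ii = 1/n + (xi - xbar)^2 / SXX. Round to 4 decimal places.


Compute xbar = 10.4444 with n = 9 observations.
SXX = 446.2222.
Leverage = 1/9 + (7 - 10.4444)^2/446.2222 = 0.1377.

0.1377


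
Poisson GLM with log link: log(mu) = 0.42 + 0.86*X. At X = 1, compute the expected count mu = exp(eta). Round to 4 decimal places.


Linear predictor: eta = 0.42 + (0.86)(1) = 1.2800.
Expected count: mu = exp(1.2800) = 3.5966.

3.5966


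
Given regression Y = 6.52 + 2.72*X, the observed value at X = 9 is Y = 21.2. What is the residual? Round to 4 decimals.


Fitted value at X = 9 is yhat = 6.52 + 2.72*9 = 31.0000.
Residual = 21.2 - 31.0000 = -9.8000.

-9.8000


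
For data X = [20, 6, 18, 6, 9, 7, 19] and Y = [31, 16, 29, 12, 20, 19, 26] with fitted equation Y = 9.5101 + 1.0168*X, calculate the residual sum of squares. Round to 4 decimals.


For each point, residual = actual - predicted.
Residuals: [1.1539, 0.3891, 1.1875, -3.6109, 1.3387, 2.3723, -2.8293].
Sum of squared residuals = 31.3565.

31.3565


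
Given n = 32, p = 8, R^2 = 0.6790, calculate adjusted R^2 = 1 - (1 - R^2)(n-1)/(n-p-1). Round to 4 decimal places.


Adjusted R^2 = 1 - (1 - R^2) * (n-1)/(n-p-1).
(1 - R^2) = 0.3210.
(n-1)/(n-p-1) = 31/23.
(1 - R^2) * (n-1) = 0.3210 * 31 = 9.9510.
Divide by (n-p-1): 9.9510 / 23 = 0.4327.
Adj R^2 = 1 - 0.4327 = 0.5673.

0.5673


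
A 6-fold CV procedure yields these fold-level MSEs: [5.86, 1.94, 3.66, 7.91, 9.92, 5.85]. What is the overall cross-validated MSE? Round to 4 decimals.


Total MSE across folds = 35.1400.
CV-MSE = 35.1400/6 = 5.8567.

5.8567


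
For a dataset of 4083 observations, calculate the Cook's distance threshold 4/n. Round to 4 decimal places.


Using the rule of thumb:
Threshold = 4 / 4083 = 0.0010.

0.0010


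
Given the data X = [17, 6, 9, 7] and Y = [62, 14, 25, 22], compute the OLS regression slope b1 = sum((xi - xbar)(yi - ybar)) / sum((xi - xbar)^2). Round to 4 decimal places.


First compute the means: xbar = 9.7500, ybar = 30.7500.
Then S_xx = sum((xi - xbar)^2) = 74.7500.
S_xy = sum((xi - xbar)(yi - ybar)) = 317.7500.
b1 = S_xy / S_xx = 317.7500 / 74.7500 = 4.2508.

4.2508


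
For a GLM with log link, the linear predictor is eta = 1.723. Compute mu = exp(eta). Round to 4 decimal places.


The inverse log link gives:
mu = exp(1.723) = 5.6013.

5.6013


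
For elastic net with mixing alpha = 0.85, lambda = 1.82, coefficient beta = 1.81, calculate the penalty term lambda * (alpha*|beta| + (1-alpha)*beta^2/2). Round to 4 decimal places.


alpha * |beta| = 0.85 * 1.81 = 1.5385.
(1-alpha) * beta^2/2 = 0.15 * 3.2761/2 = 0.2457.
Total = 1.82 * (1.5385 + 0.2457) = 3.2473.

3.2473


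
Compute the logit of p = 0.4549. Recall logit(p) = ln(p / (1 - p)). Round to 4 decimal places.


The odds are p/(1-p) = 0.4549 / 0.5451 = 0.8345.
logit(p) = ln(0.8345) = -0.1809.

-0.1809


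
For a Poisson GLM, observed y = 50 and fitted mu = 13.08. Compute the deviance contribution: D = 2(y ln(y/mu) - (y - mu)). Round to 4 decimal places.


Compute y*ln(y/mu) = 50*ln(50/13.08) = 50*1.340939 = 67.046950.
y - mu = 36.92.
D = 2*(67.046950 - (36.92)) = 60.253900, which rounds to 60.2539.

60.2539


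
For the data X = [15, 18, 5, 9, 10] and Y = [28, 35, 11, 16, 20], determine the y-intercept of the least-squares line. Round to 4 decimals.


Compute b1 = 1.8536 from the OLS formula.
With xbar = 11.4000 and ybar = 22.0000, the intercept is:
b0 = 22.0000 - 1.8536 * 11.4000 = 0.8688.

0.8688


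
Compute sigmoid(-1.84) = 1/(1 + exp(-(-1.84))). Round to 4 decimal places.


exp(1.8400) = 6.2965.
1 + exp(-z) = 7.2965.
sigmoid = 1/7.2965 = 0.1371.

0.1371


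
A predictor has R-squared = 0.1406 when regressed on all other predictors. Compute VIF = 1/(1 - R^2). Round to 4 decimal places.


Using VIF = 1/(1 - R^2_j):
1 - 0.1406 = 0.8594.
VIF = 1.1636.

1.1636


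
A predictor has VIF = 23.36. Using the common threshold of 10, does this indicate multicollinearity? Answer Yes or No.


Compare VIF = 23.36 to the threshold of 10.
23.36 >= 10, so the answer is Yes.

Yes


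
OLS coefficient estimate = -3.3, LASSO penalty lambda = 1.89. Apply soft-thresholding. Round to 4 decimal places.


|beta_OLS| = 3.3.
lambda = 1.89.
Since |beta| > lambda, coefficient = sign(beta)*(|beta| - lambda) = -1.4100.
Result = -1.4100.

-1.4100


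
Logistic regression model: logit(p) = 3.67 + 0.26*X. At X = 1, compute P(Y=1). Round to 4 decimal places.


z = 3.67 + 0.26 * 1 = 3.9300.
Sigmoid: P = 1 / (1 + exp(-3.9300)) = 0.9807.

0.9807


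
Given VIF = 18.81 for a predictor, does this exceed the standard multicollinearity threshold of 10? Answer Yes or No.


Compare VIF = 18.81 to the threshold of 10.
18.81 >= 10, so the answer is Yes.

Yes


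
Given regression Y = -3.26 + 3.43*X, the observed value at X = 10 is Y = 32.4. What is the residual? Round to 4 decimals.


Predicted = -3.26 + 3.43 * 10 = 31.0400.
Residual = 32.4 - 31.0400 = 1.3600.

1.3600


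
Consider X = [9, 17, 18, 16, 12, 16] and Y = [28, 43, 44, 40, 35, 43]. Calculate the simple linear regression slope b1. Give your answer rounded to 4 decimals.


Calculate xbar = 14.6667, ybar = 38.8333.
S_xx = 59.3333, S_xy = 105.6667.
Using b1 = S_xy / S_xx = 105.6667 / 59.3333, we get b1 = 1.7809.

1.7809


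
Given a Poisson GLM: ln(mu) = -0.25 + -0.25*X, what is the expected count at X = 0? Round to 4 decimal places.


eta = -0.25 + -0.25 * 0 = -0.2500.
mu = exp(-0.2500) = 0.7788.

0.7788


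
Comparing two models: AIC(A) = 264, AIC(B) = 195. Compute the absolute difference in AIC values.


|AIC_A - AIC_B| = |264 - 195| = 69.
Model B is preferred (lower AIC).

69


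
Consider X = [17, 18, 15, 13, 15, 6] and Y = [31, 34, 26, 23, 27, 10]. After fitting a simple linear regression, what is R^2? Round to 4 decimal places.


Fit the OLS line: b0 = -2.0725, b1 = 1.9457.
SSres = 2.5616.
SStot = 350.8333.
R^2 = 1 - 2.5616/350.8333 = 0.9927.

0.9927


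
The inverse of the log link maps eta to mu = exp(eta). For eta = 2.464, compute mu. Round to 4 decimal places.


Apply the inverse link:
mu = e^2.464 = 11.7517.

11.7517


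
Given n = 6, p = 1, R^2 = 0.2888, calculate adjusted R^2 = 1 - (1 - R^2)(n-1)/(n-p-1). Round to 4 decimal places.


Plug in: Adj R^2 = 1 - (1 - 0.2888) * 5/4.
= 1 - 0.7112 * 5/4
= 1 - 3.5560 / 4
= 1 - 0.8890 = 0.1110.

0.1110


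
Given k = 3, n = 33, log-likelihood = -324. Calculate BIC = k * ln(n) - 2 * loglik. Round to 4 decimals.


k * ln(n) = 3 * ln(33) = 3 * 3.496508 = 10.489524.
-2 * loglik = -2 * (-324) = 648.
BIC = 10.489524 + 648 = 658.489524, which rounds to 658.4895.

658.4895


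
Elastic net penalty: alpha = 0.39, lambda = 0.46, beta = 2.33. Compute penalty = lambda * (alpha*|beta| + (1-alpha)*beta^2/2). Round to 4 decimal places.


Compute:
L1 = 0.39 * 2.33 = 0.9087.
L2 = 0.61 * 2.33^2 / 2 = 1.6558.
Penalty = 0.46 * (0.9087 + 1.6558) = 1.1797.

1.1797


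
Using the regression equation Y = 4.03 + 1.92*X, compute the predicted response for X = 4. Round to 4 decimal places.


Predicted value:
Y = 4.03 + (1.92)(4) = 4.03 + 7.6800 = 11.7100.

11.7100


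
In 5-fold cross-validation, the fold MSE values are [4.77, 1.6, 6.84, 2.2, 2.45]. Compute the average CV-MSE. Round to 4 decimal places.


Add all fold MSEs: 17.8600.
Divide by k = 5: 17.8600/5 = 3.5720.

3.5720


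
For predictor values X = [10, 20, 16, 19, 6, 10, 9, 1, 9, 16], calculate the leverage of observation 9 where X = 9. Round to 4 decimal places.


n = 10, xbar = 11.6000.
SXX = sum((xi - xbar)^2) = 326.4000.
h = 1/10 + (9 - 11.6000)^2 / 326.4000 = 0.1207.

0.1207


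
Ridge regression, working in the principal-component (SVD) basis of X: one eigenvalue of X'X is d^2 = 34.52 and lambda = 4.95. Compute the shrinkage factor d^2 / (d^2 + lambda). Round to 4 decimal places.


Compute the denominator: 34.52 + 4.95 = 39.4700.
Shrinkage factor = 34.52 / 39.4700 = 0.8746.

0.8746
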